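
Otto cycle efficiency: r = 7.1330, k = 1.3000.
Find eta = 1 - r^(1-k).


r^(k-1) = 1.8029
eta = 1 - 1/1.8029 = 0.4454 = 44.5351%

44.5351%


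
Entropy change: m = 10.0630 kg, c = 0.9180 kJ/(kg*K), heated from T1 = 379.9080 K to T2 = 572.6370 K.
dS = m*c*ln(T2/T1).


T2/T1 = 1.5073
ln(T2/T1) = 0.4103
dS = 10.0630 * 0.9180 * 0.4103 = 3.7905 kJ/K

3.7905 kJ/K


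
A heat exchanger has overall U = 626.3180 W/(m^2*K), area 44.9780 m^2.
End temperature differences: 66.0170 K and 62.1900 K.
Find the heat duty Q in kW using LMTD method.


LMTD = 64.0845 K
Q = 626.3180 * 44.9780 * 64.0845 = 1805293.1559 W = 1805.2932 kW

1805.2932 kW


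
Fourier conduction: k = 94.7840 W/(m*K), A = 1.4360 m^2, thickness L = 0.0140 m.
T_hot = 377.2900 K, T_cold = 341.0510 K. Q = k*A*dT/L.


dT = 36.2390 K
Q = 94.7840 * 1.4360 * 36.2390 / 0.0140 = 352320.2794 W

352320.2794 W


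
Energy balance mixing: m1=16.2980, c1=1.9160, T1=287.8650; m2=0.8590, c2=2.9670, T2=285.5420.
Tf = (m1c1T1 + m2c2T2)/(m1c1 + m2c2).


num = 9716.8986
den = 33.7756
Tf = 287.6897 K

287.6897 K


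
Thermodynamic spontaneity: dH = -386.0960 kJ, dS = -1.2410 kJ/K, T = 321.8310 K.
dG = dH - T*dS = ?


T*dS = 321.8310 * -1.2410 = -399.3923 kJ
dG = -386.0960 + 399.3923 = 13.2963 kJ (non-spontaneous)

dG = 13.2963 kJ, non-spontaneous


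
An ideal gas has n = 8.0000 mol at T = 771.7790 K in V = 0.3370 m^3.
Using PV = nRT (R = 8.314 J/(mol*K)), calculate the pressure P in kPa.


P = nRT/V = 8.0000 * 8.314 * 771.7790 / 0.3370
= 51332.5648 / 0.3370 = 152322.1509 Pa = 152.3222 kPa

152.3222 kPa


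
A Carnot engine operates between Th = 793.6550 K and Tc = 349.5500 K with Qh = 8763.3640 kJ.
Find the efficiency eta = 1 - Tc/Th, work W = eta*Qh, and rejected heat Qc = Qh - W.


eta = 1 - 349.5500/793.6550 = 0.5596
W = 0.5596 * 8763.3640 = 4903.7098 kJ
Qc = 8763.3640 - 4903.7098 = 3859.6542 kJ

eta = 55.9569%, W = 4903.7098 kJ, Qc = 3859.6542 kJ


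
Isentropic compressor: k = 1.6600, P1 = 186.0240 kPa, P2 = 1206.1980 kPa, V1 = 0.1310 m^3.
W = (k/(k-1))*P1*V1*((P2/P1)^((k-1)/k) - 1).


(k-1)/k = 0.3976
(P2/P1)^exp = 2.1027
W = 2.5152 * 186.0240 * 0.1310 * (2.1027 - 1) = 67.5886 kJ

67.5886 kJ


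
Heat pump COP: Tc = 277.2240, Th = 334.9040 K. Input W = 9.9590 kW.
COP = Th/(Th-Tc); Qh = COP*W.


COP = 334.9040 / 57.6800 = 5.8062
Qh = 5.8062 * 9.9590 = 57.8244 kW

COP = 5.8062, Qh = 57.8244 kW


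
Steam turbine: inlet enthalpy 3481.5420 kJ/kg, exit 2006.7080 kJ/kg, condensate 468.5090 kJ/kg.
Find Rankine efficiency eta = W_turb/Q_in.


W = 1474.8340 kJ/kg
Q_in = 3013.0330 kJ/kg
eta = 0.4895 = 48.9485%

eta = 48.9485%


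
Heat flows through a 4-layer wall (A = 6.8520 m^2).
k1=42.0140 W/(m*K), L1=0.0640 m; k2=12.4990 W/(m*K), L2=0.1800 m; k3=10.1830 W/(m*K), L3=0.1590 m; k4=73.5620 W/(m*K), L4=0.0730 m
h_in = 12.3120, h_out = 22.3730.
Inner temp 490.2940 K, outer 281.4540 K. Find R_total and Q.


R_conv_in = 1/(12.3120*6.8520) = 0.0119
R_1 = 0.0640/(42.0140*6.8520) = 0.0002
R_2 = 0.1800/(12.4990*6.8520) = 0.0021
R_3 = 0.1590/(10.1830*6.8520) = 0.0023
R_4 = 0.0730/(73.5620*6.8520) = 0.0001
R_conv_out = 1/(22.3730*6.8520) = 0.0065
R_total = 0.0231 K/W
Q = 208.8400 / 0.0231 = 9031.0968 W

R_total = 0.0231 K/W, Q = 9031.0968 W


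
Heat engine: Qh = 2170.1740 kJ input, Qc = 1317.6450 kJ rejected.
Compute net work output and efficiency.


W = 2170.1740 - 1317.6450 = 852.5290 kJ
eta = 852.5290 / 2170.1740 = 0.3928 = 39.2839%

W = 852.5290 kJ, eta = 39.2839%


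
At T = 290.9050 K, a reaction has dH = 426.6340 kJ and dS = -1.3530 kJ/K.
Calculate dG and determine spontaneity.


T*dS = 290.9050 * -1.3530 = -393.5945 kJ
dG = 426.6340 + 393.5945 = 820.2285 kJ (non-spontaneous)

dG = 820.2285 kJ, non-spontaneous


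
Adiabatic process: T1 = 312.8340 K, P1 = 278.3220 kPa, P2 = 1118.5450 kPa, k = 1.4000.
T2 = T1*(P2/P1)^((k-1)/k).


(k-1)/k = 0.2857
(P2/P1)^exp = 1.4880
T2 = 312.8340 * 1.4880 = 465.4957 K

465.4957 K


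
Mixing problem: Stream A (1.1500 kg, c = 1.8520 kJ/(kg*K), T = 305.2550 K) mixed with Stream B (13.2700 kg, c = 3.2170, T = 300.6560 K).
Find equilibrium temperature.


num = 13485.0135
den = 44.8194
Tf = 300.8745 K

300.8745 K


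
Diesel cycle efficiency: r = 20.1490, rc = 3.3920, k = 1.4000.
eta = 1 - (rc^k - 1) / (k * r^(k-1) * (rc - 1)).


r^(k-1) = 3.3243
rc^k = 5.5289
eta = 0.5932 = 59.3181%

59.3181%


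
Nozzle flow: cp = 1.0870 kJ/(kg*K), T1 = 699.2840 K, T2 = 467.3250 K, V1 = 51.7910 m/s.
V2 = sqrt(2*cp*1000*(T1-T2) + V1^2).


dT = 231.9590 K
2*cp*1000*dT = 504278.8660
V1^2 = 2682.3077
V2 = sqrt(506961.1737) = 712.0121 m/s

712.0121 m/s


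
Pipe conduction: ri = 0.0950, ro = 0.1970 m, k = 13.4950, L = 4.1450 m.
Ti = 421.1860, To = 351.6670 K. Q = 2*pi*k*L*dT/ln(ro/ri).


dT = 69.5190 K
ln(ro/ri) = 0.7293
Q = 2*pi*13.4950*4.1450*69.5190 / 0.7293 = 33501.0650 W

33501.0650 W


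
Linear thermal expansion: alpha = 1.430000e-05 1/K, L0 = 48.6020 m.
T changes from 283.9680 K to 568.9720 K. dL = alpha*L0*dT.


dT = 285.0040 K
dL = 1.430000e-05 * 48.6020 * 285.0040 = 0.198080 m
L_final = 48.800080 m

dL = 0.198080 m


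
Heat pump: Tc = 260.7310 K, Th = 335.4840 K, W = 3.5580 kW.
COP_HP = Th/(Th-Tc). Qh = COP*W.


COP = 335.4840 / 74.7530 = 4.4879
Qh = 4.4879 * 3.5580 = 15.9679 kW

COP = 4.4879, Qh = 15.9679 kW


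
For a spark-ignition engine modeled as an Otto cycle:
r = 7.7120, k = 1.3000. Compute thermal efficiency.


r^(k-1) = 1.8457
eta = 1 - 1/1.8457 = 0.4582 = 45.8186%

45.8186%


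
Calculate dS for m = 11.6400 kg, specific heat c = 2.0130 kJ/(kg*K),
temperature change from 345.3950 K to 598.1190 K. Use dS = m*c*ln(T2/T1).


T2/T1 = 1.7317
ln(T2/T1) = 0.5491
dS = 11.6400 * 2.0130 * 0.5491 = 12.8662 kJ/K

12.8662 kJ/K


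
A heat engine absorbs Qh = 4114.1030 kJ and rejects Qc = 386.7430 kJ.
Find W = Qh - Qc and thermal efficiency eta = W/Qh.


W = 4114.1030 - 386.7430 = 3727.3600 kJ
eta = 3727.3600 / 4114.1030 = 0.9060 = 90.5996%

W = 3727.3600 kJ, eta = 90.5996%


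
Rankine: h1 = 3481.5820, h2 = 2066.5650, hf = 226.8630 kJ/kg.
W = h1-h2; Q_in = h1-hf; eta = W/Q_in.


W = 1415.0170 kJ/kg
Q_in = 3254.7190 kJ/kg
eta = 0.4348 = 43.4759%

eta = 43.4759%


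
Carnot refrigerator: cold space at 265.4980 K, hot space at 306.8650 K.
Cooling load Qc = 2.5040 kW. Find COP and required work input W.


COP = 265.4980 / 41.3670 = 6.4181
W = 2.5040 / 6.4181 = 0.3901 kW

COP = 6.4181, W = 0.3901 kW


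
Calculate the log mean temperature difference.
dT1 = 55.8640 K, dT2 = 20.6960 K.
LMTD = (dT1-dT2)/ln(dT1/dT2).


dT1/dT2 = 2.6993
ln(dT1/dT2) = 0.9930
LMTD = 35.1680 / 0.9930 = 35.4166 K

35.4166 K


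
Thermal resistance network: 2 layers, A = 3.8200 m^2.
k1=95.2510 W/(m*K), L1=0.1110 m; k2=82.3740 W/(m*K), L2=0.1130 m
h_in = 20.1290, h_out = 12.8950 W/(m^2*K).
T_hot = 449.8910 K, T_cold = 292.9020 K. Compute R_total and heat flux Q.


R_conv_in = 1/(20.1290*3.8200) = 0.0130
R_1 = 0.1110/(95.2510*3.8200) = 0.0003
R_2 = 0.1130/(82.3740*3.8200) = 0.0004
R_conv_out = 1/(12.8950*3.8200) = 0.0203
R_total = 0.0340 K/W
Q = 156.9890 / 0.0340 = 4621.3749 W

R_total = 0.0340 K/W, Q = 4621.3749 W


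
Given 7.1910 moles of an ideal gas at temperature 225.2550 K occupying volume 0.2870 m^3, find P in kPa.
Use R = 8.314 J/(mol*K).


P = nRT/V = 7.1910 * 8.314 * 225.2550 / 0.2870
= 13467.0896 / 0.2870 = 46923.6571 Pa = 46.9237 kPa

46.9237 kPa


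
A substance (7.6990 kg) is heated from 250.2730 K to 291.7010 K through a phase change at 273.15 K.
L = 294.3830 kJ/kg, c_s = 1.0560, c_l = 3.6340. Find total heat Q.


Q1 (sensible, solid) = 7.6990 * 1.0560 * 22.8770 = 185.9933 kJ
Q2 (latent) = 7.6990 * 294.3830 = 2266.4547 kJ
Q3 (sensible, liquid) = 7.6990 * 3.6340 * 18.5510 = 519.0230 kJ
Q_total = 2971.4710 kJ

2971.4710 kJ


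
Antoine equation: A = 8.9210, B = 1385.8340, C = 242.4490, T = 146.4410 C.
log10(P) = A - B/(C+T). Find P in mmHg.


C+T = 388.8900
B/(C+T) = 3.5636
log10(P) = 8.9210 - 3.5636 = 5.3574
P = 10^5.3574 = 227738.8057 mmHg

227738.8057 mmHg


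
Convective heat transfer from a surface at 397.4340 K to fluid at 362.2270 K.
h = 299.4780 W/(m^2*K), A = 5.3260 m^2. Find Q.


dT = 35.2070 K
Q = 299.4780 * 5.3260 * 35.2070 = 56155.8631 W

56155.8631 W


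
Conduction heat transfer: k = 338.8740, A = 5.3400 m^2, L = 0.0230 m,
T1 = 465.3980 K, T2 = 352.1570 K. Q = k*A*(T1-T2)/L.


dT = 113.2410 K
Q = 338.8740 * 5.3400 * 113.2410 / 0.0230 = 8909541.7211 W

8909541.7211 W


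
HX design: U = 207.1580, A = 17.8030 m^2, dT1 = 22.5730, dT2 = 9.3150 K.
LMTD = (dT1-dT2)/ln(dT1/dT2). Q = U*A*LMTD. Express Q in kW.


LMTD = 14.9786 K
Q = 207.1580 * 17.8030 * 14.9786 = 55241.6437 W = 55.2416 kW

55.2416 kW


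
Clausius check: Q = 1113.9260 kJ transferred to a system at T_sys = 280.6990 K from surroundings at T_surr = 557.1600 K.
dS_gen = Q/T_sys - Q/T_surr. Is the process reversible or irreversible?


dS_sys = 1113.9260/280.6990 = 3.9684 kJ/K
dS_surr = -1113.9260/557.1600 = -1.9993 kJ/K
dS_gen = 3.9684 - 1.9993 = 1.9691 kJ/K (irreversible)

dS_gen = 1.9691 kJ/K, irreversible


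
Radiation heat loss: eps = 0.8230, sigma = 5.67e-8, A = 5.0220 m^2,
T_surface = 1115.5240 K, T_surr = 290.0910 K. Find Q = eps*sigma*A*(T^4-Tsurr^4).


T^4 = 1.5485e+12
Tsurr^4 = 7.0817e+09
Q = 0.8230 * 5.67e-8 * 5.0220 * 1.5414e+12 = 361230.6560 W

361230.6560 W


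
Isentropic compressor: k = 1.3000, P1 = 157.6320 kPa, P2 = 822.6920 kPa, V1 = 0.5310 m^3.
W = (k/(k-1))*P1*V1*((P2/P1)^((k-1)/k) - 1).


(k-1)/k = 0.2308
(P2/P1)^exp = 1.4642
W = 4.3333 * 157.6320 * 0.5310 * (1.4642 - 1) = 168.3681 kJ

168.3681 kJ


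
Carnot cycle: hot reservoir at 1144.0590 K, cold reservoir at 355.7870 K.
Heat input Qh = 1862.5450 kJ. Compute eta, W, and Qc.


eta = 1 - 355.7870/1144.0590 = 0.6890
W = 0.6890 * 1862.5450 = 1283.3185 kJ
Qc = 1862.5450 - 1283.3185 = 579.2265 kJ

eta = 68.9013%, W = 1283.3185 kJ, Qc = 579.2265 kJ


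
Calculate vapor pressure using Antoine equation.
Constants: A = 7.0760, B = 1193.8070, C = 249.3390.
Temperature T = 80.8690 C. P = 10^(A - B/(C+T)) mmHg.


C+T = 330.2080
B/(C+T) = 3.6153
log10(P) = 7.0760 - 3.6153 = 3.4607
P = 10^3.4607 = 2888.5625 mmHg

2888.5625 mmHg


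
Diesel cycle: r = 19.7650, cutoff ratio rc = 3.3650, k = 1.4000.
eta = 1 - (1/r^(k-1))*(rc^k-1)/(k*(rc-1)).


r^(k-1) = 3.2988
rc^k = 5.4674
eta = 0.5910 = 59.0989%

59.0989%


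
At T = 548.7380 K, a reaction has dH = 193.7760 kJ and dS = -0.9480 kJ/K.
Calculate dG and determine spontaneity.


T*dS = 548.7380 * -0.9480 = -520.2036 kJ
dG = 193.7760 + 520.2036 = 713.9796 kJ (non-spontaneous)

dG = 713.9796 kJ, non-spontaneous


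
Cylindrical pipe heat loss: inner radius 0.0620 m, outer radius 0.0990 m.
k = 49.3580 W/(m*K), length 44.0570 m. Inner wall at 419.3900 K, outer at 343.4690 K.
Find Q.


dT = 75.9210 K
ln(ro/ri) = 0.4680
Q = 2*pi*49.3580*44.0570*75.9210 / 0.4680 = 2216572.2823 W

2216572.2823 W


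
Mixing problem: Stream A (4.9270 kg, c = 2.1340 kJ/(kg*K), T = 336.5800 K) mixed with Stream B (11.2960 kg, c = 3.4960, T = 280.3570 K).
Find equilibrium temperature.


num = 14610.4022
den = 50.0050
Tf = 292.1786 K

292.1786 K


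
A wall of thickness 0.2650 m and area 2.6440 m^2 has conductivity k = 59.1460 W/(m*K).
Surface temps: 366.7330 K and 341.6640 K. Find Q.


dT = 25.0690 K
Q = 59.1460 * 2.6440 * 25.0690 / 0.2650 = 14793.7395 W

14793.7395 W


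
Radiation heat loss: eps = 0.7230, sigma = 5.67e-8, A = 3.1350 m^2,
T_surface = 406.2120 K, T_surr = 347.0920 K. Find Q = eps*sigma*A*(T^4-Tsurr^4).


T^4 = 2.7228e+10
Tsurr^4 = 1.4514e+10
Q = 0.7230 * 5.67e-8 * 3.1350 * 1.2714e+10 = 1633.9580 W

1633.9580 W


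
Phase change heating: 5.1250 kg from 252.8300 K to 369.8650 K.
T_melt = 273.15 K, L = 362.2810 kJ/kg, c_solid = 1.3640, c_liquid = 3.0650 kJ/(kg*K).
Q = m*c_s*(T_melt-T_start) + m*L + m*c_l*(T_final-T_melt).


Q1 (sensible, solid) = 5.1250 * 1.3640 * 20.3200 = 142.0470 kJ
Q2 (latent) = 5.1250 * 362.2810 = 1856.6901 kJ
Q3 (sensible, liquid) = 5.1250 * 3.0650 * 96.7150 = 1519.2113 kJ
Q_total = 3517.9484 kJ

3517.9484 kJ


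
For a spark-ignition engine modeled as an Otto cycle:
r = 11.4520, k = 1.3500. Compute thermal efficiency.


r^(k-1) = 2.3475
eta = 1 - 1/2.3475 = 0.5740 = 57.4018%

57.4018%


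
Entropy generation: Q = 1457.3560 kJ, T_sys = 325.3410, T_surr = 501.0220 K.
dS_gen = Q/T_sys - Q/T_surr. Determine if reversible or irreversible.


dS_sys = 1457.3560/325.3410 = 4.4795 kJ/K
dS_surr = -1457.3560/501.0220 = -2.9088 kJ/K
dS_gen = 4.4795 - 2.9088 = 1.5707 kJ/K (irreversible)

dS_gen = 1.5707 kJ/K, irreversible


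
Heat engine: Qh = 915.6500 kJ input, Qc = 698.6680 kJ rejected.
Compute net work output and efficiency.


W = 915.6500 - 698.6680 = 216.9820 kJ
eta = 216.9820 / 915.6500 = 0.2370 = 23.6970%

W = 216.9820 kJ, eta = 23.6970%


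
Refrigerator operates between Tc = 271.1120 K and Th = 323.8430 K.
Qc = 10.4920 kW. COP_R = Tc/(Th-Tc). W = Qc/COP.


COP = 271.1120 / 52.7310 = 5.1414
W = 10.4920 / 5.1414 = 2.0407 kW

COP = 5.1414, W = 2.0407 kW


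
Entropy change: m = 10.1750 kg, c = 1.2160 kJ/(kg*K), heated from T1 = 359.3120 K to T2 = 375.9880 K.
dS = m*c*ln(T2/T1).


T2/T1 = 1.0464
ln(T2/T1) = 0.0454
dS = 10.1750 * 1.2160 * 0.0454 = 0.5613 kJ/K

0.5613 kJ/K


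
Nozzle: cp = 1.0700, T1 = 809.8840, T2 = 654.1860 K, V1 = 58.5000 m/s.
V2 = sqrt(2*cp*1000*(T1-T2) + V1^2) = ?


dT = 155.6980 K
2*cp*1000*dT = 333193.7200
V1^2 = 3422.2500
V2 = sqrt(336615.9700) = 580.1862 m/s

580.1862 m/s


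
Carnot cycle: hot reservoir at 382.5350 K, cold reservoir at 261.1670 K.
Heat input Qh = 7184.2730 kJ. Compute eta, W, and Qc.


eta = 1 - 261.1670/382.5350 = 0.3173
W = 0.3173 * 7184.2730 = 2279.3753 kJ
Qc = 7184.2730 - 2279.3753 = 4904.8977 kJ

eta = 31.7273%, W = 2279.3753 kJ, Qc = 4904.8977 kJ


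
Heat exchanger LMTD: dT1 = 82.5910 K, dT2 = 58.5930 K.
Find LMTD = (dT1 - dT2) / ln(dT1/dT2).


dT1/dT2 = 1.4096
ln(dT1/dT2) = 0.3433
LMTD = 23.9980 / 0.3433 = 69.9068 K

69.9068 K


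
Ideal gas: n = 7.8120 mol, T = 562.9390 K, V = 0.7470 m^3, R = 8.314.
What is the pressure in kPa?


P = nRT/V = 7.8120 * 8.314 * 562.9390 / 0.7470
= 36562.3071 / 0.7470 = 48945.5249 Pa = 48.9455 kPa

48.9455 kPa


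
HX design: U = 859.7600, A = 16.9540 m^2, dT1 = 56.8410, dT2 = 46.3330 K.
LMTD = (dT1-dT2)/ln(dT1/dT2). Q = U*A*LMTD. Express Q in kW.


LMTD = 51.4081 K
Q = 859.7600 * 16.9540 * 51.4081 = 749344.0536 W = 749.3441 kW

749.3441 kW


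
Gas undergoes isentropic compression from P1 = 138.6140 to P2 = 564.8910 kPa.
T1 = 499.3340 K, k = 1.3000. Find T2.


(k-1)/k = 0.2308
(P2/P1)^exp = 1.3829
T2 = 499.3340 * 1.3829 = 690.5525 K

690.5525 K


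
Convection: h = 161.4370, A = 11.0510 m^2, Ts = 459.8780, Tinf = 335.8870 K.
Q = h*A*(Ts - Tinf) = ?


dT = 123.9910 K
Q = 161.4370 * 11.0510 * 123.9910 = 221204.9392 W

221204.9392 W


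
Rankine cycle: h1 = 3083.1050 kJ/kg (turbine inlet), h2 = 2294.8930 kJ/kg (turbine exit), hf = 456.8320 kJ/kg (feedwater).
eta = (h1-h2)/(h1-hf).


W = 788.2120 kJ/kg
Q_in = 2626.2730 kJ/kg
eta = 0.3001 = 30.0126%

eta = 30.0126%


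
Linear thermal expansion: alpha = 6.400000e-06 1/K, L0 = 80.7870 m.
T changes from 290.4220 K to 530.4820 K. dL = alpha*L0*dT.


dT = 240.0600 K
dL = 6.400000e-06 * 80.7870 * 240.0600 = 0.124120 m
L_final = 80.911120 m

dL = 0.124120 m


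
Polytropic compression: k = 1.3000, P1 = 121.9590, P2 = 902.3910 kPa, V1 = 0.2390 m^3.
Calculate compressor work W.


(k-1)/k = 0.2308
(P2/P1)^exp = 1.5870
W = 4.3333 * 121.9590 * 0.2390 * (1.5870 - 1) = 74.1448 kJ

74.1448 kJ


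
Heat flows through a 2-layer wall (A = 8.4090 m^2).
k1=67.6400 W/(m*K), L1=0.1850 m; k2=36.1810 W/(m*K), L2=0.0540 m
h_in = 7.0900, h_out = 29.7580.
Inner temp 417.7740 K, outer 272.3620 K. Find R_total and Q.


R_conv_in = 1/(7.0900*8.4090) = 0.0168
R_1 = 0.1850/(67.6400*8.4090) = 0.0003
R_2 = 0.0540/(36.1810*8.4090) = 0.0002
R_conv_out = 1/(29.7580*8.4090) = 0.0040
R_total = 0.0213 K/W
Q = 145.4120 / 0.0213 = 6835.8616 W

R_total = 0.0213 K/W, Q = 6835.8616 W


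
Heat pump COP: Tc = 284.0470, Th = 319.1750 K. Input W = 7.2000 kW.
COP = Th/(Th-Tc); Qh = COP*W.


COP = 319.1750 / 35.1280 = 9.0861
Qh = 9.0861 * 7.2000 = 65.4196 kW

COP = 9.0861, Qh = 65.4196 kW


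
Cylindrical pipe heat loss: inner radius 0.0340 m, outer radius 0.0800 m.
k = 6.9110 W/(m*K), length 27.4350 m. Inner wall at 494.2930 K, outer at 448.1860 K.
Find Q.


dT = 46.1070 K
ln(ro/ri) = 0.8557
Q = 2*pi*6.9110*27.4350*46.1070 / 0.8557 = 64193.0868 W

64193.0868 W


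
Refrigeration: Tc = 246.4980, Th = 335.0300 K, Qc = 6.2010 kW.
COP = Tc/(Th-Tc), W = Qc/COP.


COP = 246.4980 / 88.5320 = 2.7843
W = 6.2010 / 2.7843 = 2.2271 kW

COP = 2.7843, W = 2.2271 kW


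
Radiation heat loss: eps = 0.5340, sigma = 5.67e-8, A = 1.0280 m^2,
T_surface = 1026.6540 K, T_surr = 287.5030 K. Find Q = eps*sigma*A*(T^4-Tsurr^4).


T^4 = 1.1110e+12
Tsurr^4 = 6.8323e+09
Q = 0.5340 * 5.67e-8 * 1.0280 * 1.1041e+12 = 34366.4521 W

34366.4521 W


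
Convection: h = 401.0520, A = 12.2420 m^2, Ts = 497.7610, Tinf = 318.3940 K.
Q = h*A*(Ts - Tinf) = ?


dT = 179.3670 K
Q = 401.0520 * 12.2420 * 179.3670 = 880634.3186 W

880634.3186 W


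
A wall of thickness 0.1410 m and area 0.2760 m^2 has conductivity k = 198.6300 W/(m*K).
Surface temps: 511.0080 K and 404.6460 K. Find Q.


dT = 106.3620 K
Q = 198.6300 * 0.2760 * 106.3620 / 0.1410 = 41354.3603 W

41354.3603 W


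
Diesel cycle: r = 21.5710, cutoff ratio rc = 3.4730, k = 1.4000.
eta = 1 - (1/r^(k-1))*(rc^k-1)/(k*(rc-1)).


r^(k-1) = 3.4162
rc^k = 5.7146
eta = 0.6014 = 60.1392%

60.1392%


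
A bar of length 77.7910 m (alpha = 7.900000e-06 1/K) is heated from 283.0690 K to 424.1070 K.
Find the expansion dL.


dT = 141.0380 K
dL = 7.900000e-06 * 77.7910 * 141.0380 = 0.086675 m
L_final = 77.877675 m

dL = 0.086675 m


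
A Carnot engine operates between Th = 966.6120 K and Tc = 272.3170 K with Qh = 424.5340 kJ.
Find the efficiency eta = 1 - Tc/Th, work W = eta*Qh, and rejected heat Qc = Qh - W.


eta = 1 - 272.3170/966.6120 = 0.7183
W = 0.7183 * 424.5340 = 304.9329 kJ
Qc = 424.5340 - 304.9329 = 119.6011 kJ

eta = 71.8277%, W = 304.9329 kJ, Qc = 119.6011 kJ


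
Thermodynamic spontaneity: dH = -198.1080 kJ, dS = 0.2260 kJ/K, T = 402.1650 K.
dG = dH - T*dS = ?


T*dS = 402.1650 * 0.2260 = 90.8893 kJ
dG = -198.1080 - 90.8893 = -288.9973 kJ (spontaneous)

dG = -288.9973 kJ, spontaneous


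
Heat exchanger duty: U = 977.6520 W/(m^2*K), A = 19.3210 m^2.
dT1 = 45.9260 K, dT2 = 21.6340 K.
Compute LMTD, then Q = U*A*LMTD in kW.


LMTD = 32.2704 K
Q = 977.6520 * 19.3210 * 32.2704 = 609561.6010 W = 609.5616 kW

609.5616 kW


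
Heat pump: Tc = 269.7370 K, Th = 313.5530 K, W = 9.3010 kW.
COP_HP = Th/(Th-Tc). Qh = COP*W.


COP = 313.5530 / 43.8160 = 7.1561
Qh = 7.1561 * 9.3010 = 66.5592 kW

COP = 7.1561, Qh = 66.5592 kW


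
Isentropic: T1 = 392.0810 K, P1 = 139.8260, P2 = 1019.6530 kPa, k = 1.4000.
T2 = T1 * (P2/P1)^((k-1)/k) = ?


(k-1)/k = 0.2857
(P2/P1)^exp = 1.7641
T2 = 392.0810 * 1.7641 = 691.6852 K

691.6852 K


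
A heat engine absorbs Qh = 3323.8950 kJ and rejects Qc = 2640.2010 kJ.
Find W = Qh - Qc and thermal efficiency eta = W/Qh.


W = 3323.8950 - 2640.2010 = 683.6940 kJ
eta = 683.6940 / 3323.8950 = 0.2057 = 20.5691%

W = 683.6940 kJ, eta = 20.5691%


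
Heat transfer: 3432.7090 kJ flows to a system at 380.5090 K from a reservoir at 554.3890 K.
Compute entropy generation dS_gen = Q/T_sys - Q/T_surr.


dS_sys = 3432.7090/380.5090 = 9.0214 kJ/K
dS_surr = -3432.7090/554.3890 = -6.1919 kJ/K
dS_gen = 9.0214 - 6.1919 = 2.8295 kJ/K (irreversible)

dS_gen = 2.8295 kJ/K, irreversible


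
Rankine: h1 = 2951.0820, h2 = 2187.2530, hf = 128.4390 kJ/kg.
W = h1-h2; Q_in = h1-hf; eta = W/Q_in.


W = 763.8290 kJ/kg
Q_in = 2822.6430 kJ/kg
eta = 0.2706 = 27.0608%

eta = 27.0608%


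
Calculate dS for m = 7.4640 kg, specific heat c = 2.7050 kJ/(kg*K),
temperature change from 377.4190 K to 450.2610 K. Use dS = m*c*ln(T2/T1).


T2/T1 = 1.1930
ln(T2/T1) = 0.1765
dS = 7.4640 * 2.7050 * 0.1765 = 3.5630 kJ/K

3.5630 kJ/K


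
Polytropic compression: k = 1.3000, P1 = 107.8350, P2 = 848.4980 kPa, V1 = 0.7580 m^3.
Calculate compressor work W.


(k-1)/k = 0.2308
(P2/P1)^exp = 1.6097
W = 4.3333 * 107.8350 * 0.7580 * (1.6097 - 1) = 215.9559 kJ

215.9559 kJ


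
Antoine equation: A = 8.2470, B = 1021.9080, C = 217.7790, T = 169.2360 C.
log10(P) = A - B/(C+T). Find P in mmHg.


C+T = 387.0150
B/(C+T) = 2.6405
log10(P) = 8.2470 - 2.6405 = 5.6065
P = 10^5.6065 = 404122.6546 mmHg

404122.6546 mmHg


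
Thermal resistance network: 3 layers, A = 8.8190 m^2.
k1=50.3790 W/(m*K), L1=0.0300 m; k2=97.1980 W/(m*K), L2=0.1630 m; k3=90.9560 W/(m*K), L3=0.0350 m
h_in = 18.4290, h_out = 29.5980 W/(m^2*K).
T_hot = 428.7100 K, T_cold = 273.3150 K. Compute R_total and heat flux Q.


R_conv_in = 1/(18.4290*8.8190) = 0.0062
R_1 = 0.0300/(50.3790*8.8190) = 6.7523e-05
R_2 = 0.1630/(97.1980*8.8190) = 0.0002
R_3 = 0.0350/(90.9560*8.8190) = 4.3633e-05
R_conv_out = 1/(29.5980*8.8190) = 0.0038
R_total = 0.0103 K/W
Q = 155.3950 / 0.0103 = 15108.5246 W

R_total = 0.0103 K/W, Q = 15108.5246 W


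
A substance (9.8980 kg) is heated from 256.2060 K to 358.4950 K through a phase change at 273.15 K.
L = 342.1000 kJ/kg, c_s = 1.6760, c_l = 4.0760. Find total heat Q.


Q1 (sensible, solid) = 9.8980 * 1.6760 * 16.9440 = 281.0848 kJ
Q2 (latent) = 9.8980 * 342.1000 = 3386.1058 kJ
Q3 (sensible, liquid) = 9.8980 * 4.0760 * 85.3450 = 3443.1798 kJ
Q_total = 7110.3705 kJ

7110.3705 kJ


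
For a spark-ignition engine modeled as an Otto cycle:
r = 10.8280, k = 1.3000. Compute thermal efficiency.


r^(k-1) = 2.0435
eta = 1 - 1/2.0435 = 0.5106 = 51.0632%

51.0632%


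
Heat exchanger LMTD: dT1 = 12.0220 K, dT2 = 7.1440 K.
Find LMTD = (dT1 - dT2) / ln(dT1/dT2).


dT1/dT2 = 1.6828
ln(dT1/dT2) = 0.5205
LMTD = 4.8780 / 0.5205 = 9.3724 K

9.3724 K


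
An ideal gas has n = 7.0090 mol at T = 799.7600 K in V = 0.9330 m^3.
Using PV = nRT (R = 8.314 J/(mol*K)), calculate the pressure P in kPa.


P = nRT/V = 7.0090 * 8.314 * 799.7600 / 0.9330
= 46604.2753 / 0.9330 = 49950.9918 Pa = 49.9510 kPa

49.9510 kPa


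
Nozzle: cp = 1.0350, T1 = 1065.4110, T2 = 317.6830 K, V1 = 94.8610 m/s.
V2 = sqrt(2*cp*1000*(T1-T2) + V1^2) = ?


dT = 747.7280 K
2*cp*1000*dT = 1547796.9600
V1^2 = 8998.6093
V2 = sqrt(1556795.5693) = 1247.7161 m/s

1247.7161 m/s


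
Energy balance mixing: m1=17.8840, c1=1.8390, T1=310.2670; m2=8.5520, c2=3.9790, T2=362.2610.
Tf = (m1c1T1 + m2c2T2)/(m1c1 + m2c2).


num = 22531.4359
den = 66.9171
Tf = 336.7068 K

336.7068 K


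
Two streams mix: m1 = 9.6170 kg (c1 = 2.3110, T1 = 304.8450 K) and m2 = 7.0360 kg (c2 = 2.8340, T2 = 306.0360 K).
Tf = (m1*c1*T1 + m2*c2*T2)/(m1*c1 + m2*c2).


num = 12877.5109
den = 42.1649
Tf = 305.4082 K

305.4082 K


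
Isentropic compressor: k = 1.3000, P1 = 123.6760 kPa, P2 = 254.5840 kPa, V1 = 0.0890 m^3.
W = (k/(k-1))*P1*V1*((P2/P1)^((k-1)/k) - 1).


(k-1)/k = 0.2308
(P2/P1)^exp = 1.1813
W = 4.3333 * 123.6760 * 0.0890 * (1.1813 - 1) = 8.6471 kJ

8.6471 kJ


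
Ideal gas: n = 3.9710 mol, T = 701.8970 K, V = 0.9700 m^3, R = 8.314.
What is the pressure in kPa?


P = nRT/V = 3.9710 * 8.314 * 701.8970 / 0.9700
= 23173.0551 / 0.9700 = 23889.7475 Pa = 23.8897 kPa

23.8897 kPa


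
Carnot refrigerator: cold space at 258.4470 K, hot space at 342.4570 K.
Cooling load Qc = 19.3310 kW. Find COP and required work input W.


COP = 258.4470 / 84.0100 = 3.0764
W = 19.3310 / 3.0764 = 6.2837 kW

COP = 3.0764, W = 6.2837 kW


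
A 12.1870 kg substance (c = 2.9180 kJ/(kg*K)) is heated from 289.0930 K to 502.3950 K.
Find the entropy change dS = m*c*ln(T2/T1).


T2/T1 = 1.7378
ln(T2/T1) = 0.5526
dS = 12.1870 * 2.9180 * 0.5526 = 19.6527 kJ/K

19.6527 kJ/K


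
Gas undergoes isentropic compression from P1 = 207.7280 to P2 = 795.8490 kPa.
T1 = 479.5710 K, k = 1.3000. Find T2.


(k-1)/k = 0.2308
(P2/P1)^exp = 1.3634
T2 = 479.5710 * 1.3634 = 653.8360 K

653.8360 K


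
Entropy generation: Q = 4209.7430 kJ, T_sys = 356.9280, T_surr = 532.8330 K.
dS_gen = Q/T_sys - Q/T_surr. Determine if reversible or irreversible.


dS_sys = 4209.7430/356.9280 = 11.7944 kJ/K
dS_surr = -4209.7430/532.8330 = -7.9007 kJ/K
dS_gen = 11.7944 - 7.9007 = 3.8937 kJ/K (irreversible)

dS_gen = 3.8937 kJ/K, irreversible


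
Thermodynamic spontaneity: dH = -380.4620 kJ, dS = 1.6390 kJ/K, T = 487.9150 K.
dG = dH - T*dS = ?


T*dS = 487.9150 * 1.6390 = 799.6927 kJ
dG = -380.4620 - 799.6927 = -1180.1547 kJ (spontaneous)

dG = -1180.1547 kJ, spontaneous


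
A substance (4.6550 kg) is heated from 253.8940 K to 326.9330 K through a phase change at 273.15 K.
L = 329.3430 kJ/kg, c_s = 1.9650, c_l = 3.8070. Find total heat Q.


Q1 (sensible, solid) = 4.6550 * 1.9650 * 19.2560 = 176.1361 kJ
Q2 (latent) = 4.6550 * 329.3430 = 1533.0917 kJ
Q3 (sensible, liquid) = 4.6550 * 3.8070 * 53.7830 = 953.1200 kJ
Q_total = 2662.3477 kJ

2662.3477 kJ


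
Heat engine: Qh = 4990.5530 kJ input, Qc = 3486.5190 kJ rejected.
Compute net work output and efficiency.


W = 4990.5530 - 3486.5190 = 1504.0340 kJ
eta = 1504.0340 / 4990.5530 = 0.3014 = 30.1376%

W = 1504.0340 kJ, eta = 30.1376%


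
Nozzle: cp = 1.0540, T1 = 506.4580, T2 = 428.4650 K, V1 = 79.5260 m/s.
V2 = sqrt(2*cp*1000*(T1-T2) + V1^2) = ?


dT = 77.9930 K
2*cp*1000*dT = 164409.2440
V1^2 = 6324.3847
V2 = sqrt(170733.6287) = 413.1993 m/s

413.1993 m/s


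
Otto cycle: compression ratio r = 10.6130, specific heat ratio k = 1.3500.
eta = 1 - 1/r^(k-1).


r^(k-1) = 2.2858
eta = 1 - 1/2.2858 = 0.5625 = 56.2522%

56.2522%


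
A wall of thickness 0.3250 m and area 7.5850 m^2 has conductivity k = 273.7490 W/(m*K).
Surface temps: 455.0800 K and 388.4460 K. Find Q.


dT = 66.6340 K
Q = 273.7490 * 7.5850 * 66.6340 / 0.3250 = 425716.6637 W

425716.6637 W


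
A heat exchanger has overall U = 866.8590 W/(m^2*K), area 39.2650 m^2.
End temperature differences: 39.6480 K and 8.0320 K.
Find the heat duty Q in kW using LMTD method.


LMTD = 19.8020 K
Q = 866.8590 * 39.2650 * 19.8020 = 674004.7758 W = 674.0048 kW

674.0048 kW


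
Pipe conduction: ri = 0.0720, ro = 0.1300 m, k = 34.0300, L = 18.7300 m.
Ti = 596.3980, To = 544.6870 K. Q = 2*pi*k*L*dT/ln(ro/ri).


dT = 51.7110 K
ln(ro/ri) = 0.5909
Q = 2*pi*34.0300*18.7300*51.7110 / 0.5909 = 350486.9219 W

350486.9219 W


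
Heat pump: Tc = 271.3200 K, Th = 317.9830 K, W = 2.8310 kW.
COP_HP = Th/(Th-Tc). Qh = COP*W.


COP = 317.9830 / 46.6630 = 6.8145
Qh = 6.8145 * 2.8310 = 19.2917 kW

COP = 6.8145, Qh = 19.2917 kW


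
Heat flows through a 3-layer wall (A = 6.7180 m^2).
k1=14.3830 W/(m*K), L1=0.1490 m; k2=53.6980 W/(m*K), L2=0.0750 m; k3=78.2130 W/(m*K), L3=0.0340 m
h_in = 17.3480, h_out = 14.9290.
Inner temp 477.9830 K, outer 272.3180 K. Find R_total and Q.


R_conv_in = 1/(17.3480*6.7180) = 0.0086
R_1 = 0.1490/(14.3830*6.7180) = 0.0015
R_2 = 0.0750/(53.6980*6.7180) = 0.0002
R_3 = 0.0340/(78.2130*6.7180) = 6.4708e-05
R_conv_out = 1/(14.9290*6.7180) = 0.0100
R_total = 0.0204 K/W
Q = 205.6650 / 0.0204 = 10098.4979 W

R_total = 0.0204 K/W, Q = 10098.4979 W


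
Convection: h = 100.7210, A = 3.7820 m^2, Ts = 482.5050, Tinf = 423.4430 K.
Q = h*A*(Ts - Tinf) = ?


dT = 59.0620 K
Q = 100.7210 * 3.7820 * 59.0620 = 22498.3000 W

22498.3000 W


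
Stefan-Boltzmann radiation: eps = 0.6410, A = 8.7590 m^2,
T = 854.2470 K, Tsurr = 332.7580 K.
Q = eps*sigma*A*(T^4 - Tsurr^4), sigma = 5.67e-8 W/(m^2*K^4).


T^4 = 5.3252e+11
Tsurr^4 = 1.2261e+10
Q = 0.6410 * 5.67e-8 * 8.7590 * 5.2026e+11 = 165620.2261 W

165620.2261 W


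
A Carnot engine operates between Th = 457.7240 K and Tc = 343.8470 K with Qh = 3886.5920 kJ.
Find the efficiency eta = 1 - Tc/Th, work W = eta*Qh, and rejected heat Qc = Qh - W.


eta = 1 - 343.8470/457.7240 = 0.2488
W = 0.2488 * 3886.5920 = 966.9439 kJ
Qc = 3886.5920 - 966.9439 = 2919.6481 kJ

eta = 24.8790%, W = 966.9439 kJ, Qc = 2919.6481 kJ


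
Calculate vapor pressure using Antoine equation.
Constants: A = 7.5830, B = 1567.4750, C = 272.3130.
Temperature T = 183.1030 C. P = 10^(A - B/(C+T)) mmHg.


C+T = 455.4160
B/(C+T) = 3.4419
log10(P) = 7.5830 - 3.4419 = 4.1411
P = 10^4.1411 = 13840.3425 mmHg

13840.3425 mmHg


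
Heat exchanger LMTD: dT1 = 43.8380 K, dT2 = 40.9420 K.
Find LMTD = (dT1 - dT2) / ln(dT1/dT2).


dT1/dT2 = 1.0707
ln(dT1/dT2) = 0.0683
LMTD = 2.8960 / 0.0683 = 42.3735 K

42.3735 K


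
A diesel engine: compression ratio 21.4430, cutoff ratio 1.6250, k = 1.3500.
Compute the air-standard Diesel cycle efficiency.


r^(k-1) = 2.9238
rc^k = 1.9260
eta = 0.6246 = 62.4648%

62.4648%


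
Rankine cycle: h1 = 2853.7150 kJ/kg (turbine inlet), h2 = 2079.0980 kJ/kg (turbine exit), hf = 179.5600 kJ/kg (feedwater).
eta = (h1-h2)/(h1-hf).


W = 774.6170 kJ/kg
Q_in = 2674.1550 kJ/kg
eta = 0.2897 = 28.9668%

eta = 28.9668%


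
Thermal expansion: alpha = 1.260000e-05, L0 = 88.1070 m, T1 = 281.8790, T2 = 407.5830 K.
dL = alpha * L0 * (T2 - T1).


dT = 125.7040 K
dL = 1.260000e-05 * 88.1070 * 125.7040 = 0.139550 m
L_final = 88.246550 m

dL = 0.139550 m


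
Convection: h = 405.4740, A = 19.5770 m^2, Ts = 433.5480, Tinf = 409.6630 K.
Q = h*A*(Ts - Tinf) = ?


dT = 23.8850 K
Q = 405.4740 * 19.5770 * 23.8850 = 189598.2820 W

189598.2820 W


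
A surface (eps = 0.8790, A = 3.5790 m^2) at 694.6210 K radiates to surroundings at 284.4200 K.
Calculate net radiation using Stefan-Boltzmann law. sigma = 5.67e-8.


T^4 = 2.3280e+11
Tsurr^4 = 6.5440e+09
Q = 0.8790 * 5.67e-8 * 3.5790 * 2.2626e+11 = 40359.2166 W

40359.2166 W


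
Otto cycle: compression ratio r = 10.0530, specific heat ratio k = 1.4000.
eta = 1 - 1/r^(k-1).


r^(k-1) = 2.5172
eta = 1 - 1/2.5172 = 0.6027 = 60.2734%

60.2734%


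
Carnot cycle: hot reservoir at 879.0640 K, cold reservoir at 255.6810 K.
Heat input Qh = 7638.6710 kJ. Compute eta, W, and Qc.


eta = 1 - 255.6810/879.0640 = 0.7091
W = 0.7091 * 7638.6710 = 5416.9180 kJ
Qc = 7638.6710 - 5416.9180 = 2221.7530 kJ

eta = 70.9144%, W = 5416.9180 kJ, Qc = 2221.7530 kJ


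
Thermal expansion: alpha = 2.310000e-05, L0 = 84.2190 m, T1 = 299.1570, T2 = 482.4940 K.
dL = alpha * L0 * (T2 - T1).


dT = 183.3370 K
dL = 2.310000e-05 * 84.2190 * 183.3370 = 0.356675 m
L_final = 84.575675 m

dL = 0.356675 m


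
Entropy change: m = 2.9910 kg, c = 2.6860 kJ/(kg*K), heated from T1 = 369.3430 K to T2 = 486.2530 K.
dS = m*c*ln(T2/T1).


T2/T1 = 1.3165
ln(T2/T1) = 0.2750
dS = 2.9910 * 2.6860 * 0.2750 = 2.2093 kJ/K

2.2093 kJ/K


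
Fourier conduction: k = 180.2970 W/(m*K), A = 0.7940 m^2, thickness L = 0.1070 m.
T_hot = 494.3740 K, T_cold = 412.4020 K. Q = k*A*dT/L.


dT = 81.9720 K
Q = 180.2970 * 0.7940 * 81.9720 / 0.1070 = 109670.7356 W

109670.7356 W


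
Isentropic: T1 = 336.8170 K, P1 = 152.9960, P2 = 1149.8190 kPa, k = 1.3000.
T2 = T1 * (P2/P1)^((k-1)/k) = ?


(k-1)/k = 0.2308
(P2/P1)^exp = 1.5927
T2 = 336.8170 * 1.5927 = 536.4586 K

536.4586 K


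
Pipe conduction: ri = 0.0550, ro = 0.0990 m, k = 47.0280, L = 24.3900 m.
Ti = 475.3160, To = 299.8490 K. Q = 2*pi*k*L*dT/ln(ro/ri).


dT = 175.4670 K
ln(ro/ri) = 0.5878
Q = 2*pi*47.0280*24.3900*175.4670 / 0.5878 = 2151413.5526 W

2151413.5526 W


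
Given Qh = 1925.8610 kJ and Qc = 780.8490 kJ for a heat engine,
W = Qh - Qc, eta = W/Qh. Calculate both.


W = 1925.8610 - 780.8490 = 1145.0120 kJ
eta = 1145.0120 / 1925.8610 = 0.5945 = 59.4546%

W = 1145.0120 kJ, eta = 59.4546%


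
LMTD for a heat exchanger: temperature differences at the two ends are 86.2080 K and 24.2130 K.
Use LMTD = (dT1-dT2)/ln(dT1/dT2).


dT1/dT2 = 3.5604
ln(dT1/dT2) = 1.2699
LMTD = 61.9950 / 1.2699 = 48.8198 K

48.8198 K


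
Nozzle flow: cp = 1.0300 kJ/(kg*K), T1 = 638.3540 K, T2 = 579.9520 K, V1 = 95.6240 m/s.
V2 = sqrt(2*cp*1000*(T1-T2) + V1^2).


dT = 58.4020 K
2*cp*1000*dT = 120308.1200
V1^2 = 9143.9494
V2 = sqrt(129452.0694) = 359.7945 m/s

359.7945 m/s


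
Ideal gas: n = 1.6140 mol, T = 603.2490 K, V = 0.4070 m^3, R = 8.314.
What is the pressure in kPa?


P = nRT/V = 1.6140 * 8.314 * 603.2490 / 0.4070
= 8094.8753 / 0.4070 = 19889.1284 Pa = 19.8891 kPa

19.8891 kPa


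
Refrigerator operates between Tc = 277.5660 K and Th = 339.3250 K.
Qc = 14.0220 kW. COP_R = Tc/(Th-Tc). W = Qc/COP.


COP = 277.5660 / 61.7590 = 4.4943
W = 14.0220 / 4.4943 = 3.1199 kW

COP = 4.4943, W = 3.1199 kW


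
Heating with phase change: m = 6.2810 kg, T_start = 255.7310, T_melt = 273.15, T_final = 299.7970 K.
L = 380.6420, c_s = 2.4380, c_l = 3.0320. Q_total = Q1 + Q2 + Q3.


Q1 (sensible, solid) = 6.2810 * 2.4380 * 17.4190 = 266.7385 kJ
Q2 (latent) = 6.2810 * 380.6420 = 2390.8124 kJ
Q3 (sensible, liquid) = 6.2810 * 3.0320 * 26.6470 = 507.4653 kJ
Q_total = 3165.0162 kJ

3165.0162 kJ


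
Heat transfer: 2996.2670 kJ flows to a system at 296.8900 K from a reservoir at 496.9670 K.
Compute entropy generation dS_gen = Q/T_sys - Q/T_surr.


dS_sys = 2996.2670/296.8900 = 10.0922 kJ/K
dS_surr = -2996.2670/496.9670 = -6.0291 kJ/K
dS_gen = 10.0922 - 6.0291 = 4.0631 kJ/K (irreversible)

dS_gen = 4.0631 kJ/K, irreversible


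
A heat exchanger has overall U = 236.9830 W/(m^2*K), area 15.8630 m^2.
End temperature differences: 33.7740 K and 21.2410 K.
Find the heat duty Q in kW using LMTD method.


LMTD = 27.0249 K
Q = 236.9830 * 15.8630 * 27.0249 = 101593.5516 W = 101.5936 kW

101.5936 kW


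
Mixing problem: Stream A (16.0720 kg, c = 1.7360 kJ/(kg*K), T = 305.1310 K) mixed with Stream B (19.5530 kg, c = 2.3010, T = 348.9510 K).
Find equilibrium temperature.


num = 24213.2701
den = 72.8924
Tf = 332.1780 K

332.1780 K


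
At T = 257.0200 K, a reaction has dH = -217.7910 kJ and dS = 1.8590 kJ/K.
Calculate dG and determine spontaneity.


T*dS = 257.0200 * 1.8590 = 477.8002 kJ
dG = -217.7910 - 477.8002 = -695.5912 kJ (spontaneous)

dG = -695.5912 kJ, spontaneous


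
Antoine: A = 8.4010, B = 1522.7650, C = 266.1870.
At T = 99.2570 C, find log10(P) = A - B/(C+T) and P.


C+T = 365.4440
B/(C+T) = 4.1669
log10(P) = 8.4010 - 4.1669 = 4.2341
P = 10^4.2341 = 17143.9093 mmHg

17143.9093 mmHg


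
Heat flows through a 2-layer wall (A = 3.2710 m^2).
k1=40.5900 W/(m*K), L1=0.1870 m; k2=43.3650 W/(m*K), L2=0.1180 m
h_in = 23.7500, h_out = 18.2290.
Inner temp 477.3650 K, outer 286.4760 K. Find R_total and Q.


R_conv_in = 1/(23.7500*3.2710) = 0.0129
R_1 = 0.1870/(40.5900*3.2710) = 0.0014
R_2 = 0.1180/(43.3650*3.2710) = 0.0008
R_conv_out = 1/(18.2290*3.2710) = 0.0168
R_total = 0.0319 K/W
Q = 190.8890 / 0.0319 = 5987.0714 W

R_total = 0.0319 K/W, Q = 5987.0714 W


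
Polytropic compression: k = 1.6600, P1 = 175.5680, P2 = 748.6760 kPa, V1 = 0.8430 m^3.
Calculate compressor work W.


(k-1)/k = 0.3976
(P2/P1)^exp = 1.7800
W = 2.5152 * 175.5680 * 0.8430 * (1.7800 - 1) = 290.3592 kJ

290.3592 kJ


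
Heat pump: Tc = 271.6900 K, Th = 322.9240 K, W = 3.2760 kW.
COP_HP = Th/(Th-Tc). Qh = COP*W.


COP = 322.9240 / 51.2340 = 6.3029
Qh = 6.3029 * 3.2760 = 20.6484 kW

COP = 6.3029, Qh = 20.6484 kW


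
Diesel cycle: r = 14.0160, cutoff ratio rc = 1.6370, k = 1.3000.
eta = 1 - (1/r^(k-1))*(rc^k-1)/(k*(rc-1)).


r^(k-1) = 2.2079
rc^k = 1.8979
eta = 0.5089 = 50.8938%

50.8938%


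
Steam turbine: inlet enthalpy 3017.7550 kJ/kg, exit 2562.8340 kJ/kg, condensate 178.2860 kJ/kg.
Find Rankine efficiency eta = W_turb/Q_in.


W = 454.9210 kJ/kg
Q_in = 2839.4690 kJ/kg
eta = 0.1602 = 16.0213%

eta = 16.0213%


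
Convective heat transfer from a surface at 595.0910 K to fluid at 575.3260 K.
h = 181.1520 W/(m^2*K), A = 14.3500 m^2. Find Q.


dT = 19.7650 K
Q = 181.1520 * 14.3500 * 19.7650 = 51379.7342 W

51379.7342 W


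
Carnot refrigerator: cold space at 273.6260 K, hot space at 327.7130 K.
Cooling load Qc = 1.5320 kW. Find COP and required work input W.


COP = 273.6260 / 54.0870 = 5.0590
W = 1.5320 / 5.0590 = 0.3028 kW

COP = 5.0590, W = 0.3028 kW


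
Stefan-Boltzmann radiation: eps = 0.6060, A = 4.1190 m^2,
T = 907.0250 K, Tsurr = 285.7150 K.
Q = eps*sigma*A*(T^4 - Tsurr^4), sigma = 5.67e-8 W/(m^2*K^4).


T^4 = 6.7683e+11
Tsurr^4 = 6.6640e+09
Q = 0.6060 * 5.67e-8 * 4.1190 * 6.7016e+11 = 94847.8079 W

94847.8079 W


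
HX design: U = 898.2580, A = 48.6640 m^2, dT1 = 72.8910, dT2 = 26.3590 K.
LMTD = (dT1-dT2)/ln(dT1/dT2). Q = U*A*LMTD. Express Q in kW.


LMTD = 45.7472 K
Q = 898.2580 * 48.6640 * 45.7472 = 1999738.9549 W = 1999.7390 kW

1999.7390 kW


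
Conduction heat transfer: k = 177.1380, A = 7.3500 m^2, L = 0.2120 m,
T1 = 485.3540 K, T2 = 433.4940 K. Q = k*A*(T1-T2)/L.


dT = 51.8600 K
Q = 177.1380 * 7.3500 * 51.8600 / 0.2120 = 318489.9462 W

318489.9462 W


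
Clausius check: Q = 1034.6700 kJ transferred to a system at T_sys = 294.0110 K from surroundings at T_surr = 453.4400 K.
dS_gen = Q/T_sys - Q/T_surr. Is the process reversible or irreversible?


dS_sys = 1034.6700/294.0110 = 3.5192 kJ/K
dS_surr = -1034.6700/453.4400 = -2.2818 kJ/K
dS_gen = 3.5192 - 2.2818 = 1.2373 kJ/K (irreversible)

dS_gen = 1.2373 kJ/K, irreversible


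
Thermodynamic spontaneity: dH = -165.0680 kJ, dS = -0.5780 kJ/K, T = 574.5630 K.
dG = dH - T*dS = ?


T*dS = 574.5630 * -0.5780 = -332.0974 kJ
dG = -165.0680 + 332.0974 = 167.0294 kJ (non-spontaneous)

dG = 167.0294 kJ, non-spontaneous


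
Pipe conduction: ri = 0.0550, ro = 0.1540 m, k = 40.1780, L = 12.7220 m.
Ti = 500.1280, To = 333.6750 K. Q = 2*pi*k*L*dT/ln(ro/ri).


dT = 166.4530 K
ln(ro/ri) = 1.0296
Q = 2*pi*40.1780*12.7220*166.4530 / 1.0296 = 519204.5345 W

519204.5345 W


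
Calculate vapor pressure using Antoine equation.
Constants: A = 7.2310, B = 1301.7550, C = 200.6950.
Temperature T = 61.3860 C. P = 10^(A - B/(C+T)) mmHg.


C+T = 262.0810
B/(C+T) = 4.9670
log10(P) = 7.2310 - 4.9670 = 2.2640
P = 10^2.2640 = 183.6560 mmHg

183.6560 mmHg


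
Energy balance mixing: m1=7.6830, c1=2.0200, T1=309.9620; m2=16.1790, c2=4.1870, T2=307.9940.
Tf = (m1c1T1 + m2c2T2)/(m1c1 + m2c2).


num = 25674.4721
den = 83.2611
Tf = 308.3608 K

308.3608 K


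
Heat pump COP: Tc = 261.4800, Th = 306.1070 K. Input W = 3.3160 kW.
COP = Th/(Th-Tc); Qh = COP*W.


COP = 306.1070 / 44.6270 = 6.8592
Qh = 6.8592 * 3.3160 = 22.7452 kW

COP = 6.8592, Qh = 22.7452 kW


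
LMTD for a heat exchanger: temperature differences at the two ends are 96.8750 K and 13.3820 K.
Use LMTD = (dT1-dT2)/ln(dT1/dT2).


dT1/dT2 = 7.2392
ln(dT1/dT2) = 1.9795
LMTD = 83.4930 / 1.9795 = 42.1786 K

42.1786 K


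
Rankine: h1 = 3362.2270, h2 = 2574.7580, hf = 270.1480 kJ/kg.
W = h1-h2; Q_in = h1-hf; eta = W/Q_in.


W = 787.4690 kJ/kg
Q_in = 3092.0790 kJ/kg
eta = 0.2547 = 25.4673%

eta = 25.4673%


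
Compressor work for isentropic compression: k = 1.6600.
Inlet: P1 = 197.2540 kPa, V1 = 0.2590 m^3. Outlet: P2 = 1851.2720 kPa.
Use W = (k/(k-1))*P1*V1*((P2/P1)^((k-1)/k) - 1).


(k-1)/k = 0.3976
(P2/P1)^exp = 2.4358
W = 2.5152 * 197.2540 * 0.2590 * (2.4358 - 1) = 184.4895 kJ

184.4895 kJ


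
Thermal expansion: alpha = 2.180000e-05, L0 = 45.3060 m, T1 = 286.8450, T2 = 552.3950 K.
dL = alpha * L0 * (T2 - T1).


dT = 265.5500 K
dL = 2.180000e-05 * 45.3060 * 265.5500 = 0.262276 m
L_final = 45.568276 m

dL = 0.262276 m


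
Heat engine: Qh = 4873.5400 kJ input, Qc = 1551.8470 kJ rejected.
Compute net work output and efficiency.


W = 4873.5400 - 1551.8470 = 3321.6930 kJ
eta = 3321.6930 / 4873.5400 = 0.6816 = 68.1577%

W = 3321.6930 kJ, eta = 68.1577%


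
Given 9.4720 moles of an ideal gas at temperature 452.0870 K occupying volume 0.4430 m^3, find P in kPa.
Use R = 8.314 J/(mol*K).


P = nRT/V = 9.4720 * 8.314 * 452.0870 / 0.4430
= 35601.9453 / 0.4430 = 80365.5650 Pa = 80.3656 kPa

80.3656 kPa
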